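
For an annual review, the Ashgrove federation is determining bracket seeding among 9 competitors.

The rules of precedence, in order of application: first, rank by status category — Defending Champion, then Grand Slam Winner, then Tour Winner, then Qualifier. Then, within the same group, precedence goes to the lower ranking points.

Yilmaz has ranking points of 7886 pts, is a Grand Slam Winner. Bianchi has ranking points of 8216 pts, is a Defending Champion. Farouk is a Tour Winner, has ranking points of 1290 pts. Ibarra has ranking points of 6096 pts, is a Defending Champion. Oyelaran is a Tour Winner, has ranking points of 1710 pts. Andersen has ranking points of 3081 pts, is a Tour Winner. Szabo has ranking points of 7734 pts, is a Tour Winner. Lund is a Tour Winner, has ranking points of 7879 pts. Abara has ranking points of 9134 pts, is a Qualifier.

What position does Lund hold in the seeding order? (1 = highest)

8

By status category: Ibarra and Bianchi (Defending Champion); then Yilmaz (Grand Slam Winner); then Farouk, Oyelaran, Andersen, Szabo and Lund (Tour Winner); then Abara (Qualifier).
Among Ibarra and Bianchi, by ranking points (lower first): Ibarra (6096 pts) before Bianchi (8216 pts).
Among Farouk, Oyelaran, Andersen, Szabo and Lund, by ranking points (lower first): Farouk (1290 pts) before Oyelaran (1710 pts) before Andersen (3081 pts) before Szabo (7734 pts) before Lund (7879 pts).
Order: Ibarra, Bianchi, Yilmaz, Farouk, Oyelaran, Andersen, Szabo, Lund, Abara. So position 8.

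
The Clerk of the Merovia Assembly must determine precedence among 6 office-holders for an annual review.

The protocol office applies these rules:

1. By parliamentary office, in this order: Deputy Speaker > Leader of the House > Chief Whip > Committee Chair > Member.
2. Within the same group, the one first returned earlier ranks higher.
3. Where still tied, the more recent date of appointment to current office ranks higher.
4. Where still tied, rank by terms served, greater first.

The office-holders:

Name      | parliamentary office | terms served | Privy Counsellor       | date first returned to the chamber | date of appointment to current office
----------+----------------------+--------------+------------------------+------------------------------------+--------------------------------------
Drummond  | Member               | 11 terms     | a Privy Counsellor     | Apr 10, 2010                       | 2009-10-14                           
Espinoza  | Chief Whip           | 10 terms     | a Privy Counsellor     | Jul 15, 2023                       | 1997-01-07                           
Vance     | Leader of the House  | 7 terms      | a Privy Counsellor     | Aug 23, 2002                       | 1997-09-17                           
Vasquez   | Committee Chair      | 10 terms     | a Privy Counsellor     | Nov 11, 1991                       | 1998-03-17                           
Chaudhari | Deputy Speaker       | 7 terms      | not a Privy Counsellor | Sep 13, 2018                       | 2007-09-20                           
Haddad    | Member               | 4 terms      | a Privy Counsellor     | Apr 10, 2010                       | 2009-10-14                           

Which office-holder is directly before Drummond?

Vasquez

By parliamentary office: Chaudhari (Deputy Speaker); then Vance (Leader of the House); then Espinoza (Chief Whip); then Vasquez (Committee Chair); then Drummond and Haddad (Member).
Drummond and Haddad both have date first returned to the chamber Apr 10, 2010, so the next rule applies.
Drummond and Haddad both have date of appointment to current office 2009-10-14, so the next rule applies.
Among Drummond and Haddad, by terms served (higher first): Drummond (11 terms) before Haddad (4 terms).
Order: Chaudhari, Vance, Espinoza, Vasquez, Drummond, Haddad.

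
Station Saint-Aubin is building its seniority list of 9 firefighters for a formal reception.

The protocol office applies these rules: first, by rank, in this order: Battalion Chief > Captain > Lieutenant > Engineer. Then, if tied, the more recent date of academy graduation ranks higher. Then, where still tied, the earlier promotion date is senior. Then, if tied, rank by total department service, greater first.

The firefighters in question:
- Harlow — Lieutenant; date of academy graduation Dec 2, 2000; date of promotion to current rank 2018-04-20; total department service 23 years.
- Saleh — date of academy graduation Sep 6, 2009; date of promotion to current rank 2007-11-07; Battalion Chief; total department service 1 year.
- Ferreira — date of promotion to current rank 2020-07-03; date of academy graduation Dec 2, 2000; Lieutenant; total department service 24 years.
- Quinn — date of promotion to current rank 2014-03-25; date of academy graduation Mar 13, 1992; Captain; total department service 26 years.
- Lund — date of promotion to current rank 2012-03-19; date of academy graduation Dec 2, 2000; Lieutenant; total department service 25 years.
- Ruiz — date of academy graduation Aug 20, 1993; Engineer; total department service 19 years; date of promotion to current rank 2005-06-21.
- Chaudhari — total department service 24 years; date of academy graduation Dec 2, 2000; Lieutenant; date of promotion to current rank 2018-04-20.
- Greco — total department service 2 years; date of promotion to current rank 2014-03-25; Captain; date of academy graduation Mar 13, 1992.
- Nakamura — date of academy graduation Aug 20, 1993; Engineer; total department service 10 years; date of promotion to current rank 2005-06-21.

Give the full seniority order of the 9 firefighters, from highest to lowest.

By rank: Saleh (Battalion Chief); then Quinn and Greco (Captain); then Lund, Chaudhari, Harlow and Ferreira (Lieutenant); then Ruiz and Nakamura (Engineer).
Quinn and Greco both have date of academy graduation Mar 13, 1992, so the next rule applies.
Quinn and Greco both have date of promotion to current rank 2014-03-25, so the next rule applies.
Among Quinn and Greco, by total department service (higher first): Quinn (26 years) before Greco (2 years).
Lund, Chaudhari, Harlow and Ferreira all have date of academy graduation Dec 2, 2000, so the next rule applies.
Among Lund, Chaudhari, Harlow and Ferreira, by date of promotion to current rank (earlier first): Lund (2012-03-19) before Chaudhari and Harlow (2018-04-20) before Ferreira (2020-07-03).
Among Chaudhari and Harlow, by total department service (higher first): Chaudhari (24 years) before Harlow (23 years).
Ruiz and Nakamura both have date of academy graduation Aug 20, 1993, so the next rule applies.
Ruiz and Nakamura both have date of promotion to current rank 2005-06-21, so the next rule applies.
Among Ruiz and Nakamura, by total department service (higher first): Ruiz (19 years) before Nakamura (10 years).
Full order: Saleh, Quinn, Greco, Lund, Chaudhari, Harlow, Ferreira, Ruiz, Nakamura.

Saleh, Quinn, Greco, Lund, Chaudhari, Harlow, Ferreira, Ruiz, Nakamura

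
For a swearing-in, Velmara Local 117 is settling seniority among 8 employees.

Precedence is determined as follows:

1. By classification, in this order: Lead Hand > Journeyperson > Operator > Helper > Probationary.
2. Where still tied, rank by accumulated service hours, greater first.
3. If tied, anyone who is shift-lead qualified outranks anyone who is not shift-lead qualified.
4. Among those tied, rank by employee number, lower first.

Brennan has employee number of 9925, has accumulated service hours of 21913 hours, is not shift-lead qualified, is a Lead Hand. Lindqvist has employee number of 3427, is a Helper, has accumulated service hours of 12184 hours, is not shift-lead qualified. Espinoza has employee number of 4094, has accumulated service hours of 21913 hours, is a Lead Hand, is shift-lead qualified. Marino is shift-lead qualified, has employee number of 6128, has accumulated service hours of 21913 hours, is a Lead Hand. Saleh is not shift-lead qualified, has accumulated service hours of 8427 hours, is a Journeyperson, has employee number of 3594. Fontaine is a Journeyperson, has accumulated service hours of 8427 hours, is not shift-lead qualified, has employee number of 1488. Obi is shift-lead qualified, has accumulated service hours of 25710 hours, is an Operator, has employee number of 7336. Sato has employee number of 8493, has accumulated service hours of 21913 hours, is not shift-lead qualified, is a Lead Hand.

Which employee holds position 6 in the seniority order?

Saleh

By classification: Espinoza, Marino, Sato and Brennan (Lead Hand); then Fontaine and Saleh (Journeyperson); then Obi (Operator); then Lindqvist (Helper).
Espinoza, Marino, Sato and Brennan all have accumulated service hours 21913 hours, so the next rule applies.
Among Espinoza, Marino, Sato and Brennan, shift-lead qualified before not shift-lead qualified: Espinoza and Marino (shift-lead qualified) before Sato and Brennan (not shift-lead qualified).
Among Espinoza and Marino, by employee number (lower first): Espinoza (4094) before Marino (6128).
Among Sato and Brennan, by employee number (lower first): Sato (8493) before Brennan (9925).
Fontaine and Saleh both have accumulated service hours 8427 hours, so the next rule applies.
Fontaine and Saleh are each not shift-lead qualified, so the next rule applies.
Among Fontaine and Saleh, by employee number (lower first): Fontaine (1488) before Saleh (3594).
Order: Espinoza, Marino, Sato, Brennan, Fontaine, Saleh, Obi, Lindqvist.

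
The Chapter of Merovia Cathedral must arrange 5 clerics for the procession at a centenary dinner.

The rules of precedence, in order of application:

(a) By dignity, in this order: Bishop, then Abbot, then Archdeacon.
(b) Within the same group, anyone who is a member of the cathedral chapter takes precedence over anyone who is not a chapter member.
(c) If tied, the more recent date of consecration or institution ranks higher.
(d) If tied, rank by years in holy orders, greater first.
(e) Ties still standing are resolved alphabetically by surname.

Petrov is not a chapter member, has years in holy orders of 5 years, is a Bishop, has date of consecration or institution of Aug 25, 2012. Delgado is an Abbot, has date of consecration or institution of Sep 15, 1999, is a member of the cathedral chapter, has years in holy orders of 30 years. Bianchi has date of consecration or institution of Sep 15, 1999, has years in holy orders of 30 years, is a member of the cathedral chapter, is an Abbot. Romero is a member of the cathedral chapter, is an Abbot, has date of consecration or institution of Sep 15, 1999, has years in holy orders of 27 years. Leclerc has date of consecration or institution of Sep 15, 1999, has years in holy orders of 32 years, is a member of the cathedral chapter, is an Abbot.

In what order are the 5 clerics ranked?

Petrov, Leclerc, Bianchi, Delgado, Romero

By dignity: Petrov (Bishop); then Leclerc, Bianchi, Delgado and Romero (Abbot).
Leclerc, Bianchi, Delgado and Romero are each a member of the cathedral chapter, so the next rule applies.
Leclerc, Bianchi, Delgado and Romero all have date of consecration or institution Sep 15, 1999, so the next rule applies.
Among Leclerc, Bianchi, Delgado and Romero, by years in holy orders (higher first): Leclerc (32 years) before Bianchi and Delgado (30 years) before Romero (27 years).
Among Bianchi and Delgado, alphabetically by surname: Bianchi before Delgado.
Full order: Petrov, Leclerc, Bianchi, Delgado, Romero.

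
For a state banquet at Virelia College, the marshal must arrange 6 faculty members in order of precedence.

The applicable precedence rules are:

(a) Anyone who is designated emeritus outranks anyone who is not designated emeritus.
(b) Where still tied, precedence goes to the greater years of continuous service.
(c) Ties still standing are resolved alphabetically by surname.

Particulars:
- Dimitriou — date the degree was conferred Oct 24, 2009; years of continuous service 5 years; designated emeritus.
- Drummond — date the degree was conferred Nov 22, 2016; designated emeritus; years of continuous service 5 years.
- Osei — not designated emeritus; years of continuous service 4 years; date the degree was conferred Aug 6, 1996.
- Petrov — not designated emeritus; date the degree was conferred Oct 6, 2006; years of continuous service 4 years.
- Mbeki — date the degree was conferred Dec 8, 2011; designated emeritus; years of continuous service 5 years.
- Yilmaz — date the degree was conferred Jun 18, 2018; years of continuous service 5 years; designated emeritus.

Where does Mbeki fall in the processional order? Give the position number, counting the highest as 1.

3

By the first rule: Dimitriou, Drummond, Mbeki and Yilmaz (each designated emeritus); then Osei and Petrov (both not designated emeritus).
Dimitriou, Drummond, Mbeki and Yilmaz all have years of continuous service 5 years, so the next rule applies.
Among Dimitriou, Drummond, Mbeki and Yilmaz, alphabetically by surname: Dimitriou before Drummond before Mbeki before Yilmaz.
Osei and Petrov both have years of continuous service 4 years, so the next rule applies.
Among Osei and Petrov, alphabetically by surname: Osei before Petrov.
Order: Dimitriou, Drummond, Mbeki, Yilmaz, Osei, Petrov. So position 3.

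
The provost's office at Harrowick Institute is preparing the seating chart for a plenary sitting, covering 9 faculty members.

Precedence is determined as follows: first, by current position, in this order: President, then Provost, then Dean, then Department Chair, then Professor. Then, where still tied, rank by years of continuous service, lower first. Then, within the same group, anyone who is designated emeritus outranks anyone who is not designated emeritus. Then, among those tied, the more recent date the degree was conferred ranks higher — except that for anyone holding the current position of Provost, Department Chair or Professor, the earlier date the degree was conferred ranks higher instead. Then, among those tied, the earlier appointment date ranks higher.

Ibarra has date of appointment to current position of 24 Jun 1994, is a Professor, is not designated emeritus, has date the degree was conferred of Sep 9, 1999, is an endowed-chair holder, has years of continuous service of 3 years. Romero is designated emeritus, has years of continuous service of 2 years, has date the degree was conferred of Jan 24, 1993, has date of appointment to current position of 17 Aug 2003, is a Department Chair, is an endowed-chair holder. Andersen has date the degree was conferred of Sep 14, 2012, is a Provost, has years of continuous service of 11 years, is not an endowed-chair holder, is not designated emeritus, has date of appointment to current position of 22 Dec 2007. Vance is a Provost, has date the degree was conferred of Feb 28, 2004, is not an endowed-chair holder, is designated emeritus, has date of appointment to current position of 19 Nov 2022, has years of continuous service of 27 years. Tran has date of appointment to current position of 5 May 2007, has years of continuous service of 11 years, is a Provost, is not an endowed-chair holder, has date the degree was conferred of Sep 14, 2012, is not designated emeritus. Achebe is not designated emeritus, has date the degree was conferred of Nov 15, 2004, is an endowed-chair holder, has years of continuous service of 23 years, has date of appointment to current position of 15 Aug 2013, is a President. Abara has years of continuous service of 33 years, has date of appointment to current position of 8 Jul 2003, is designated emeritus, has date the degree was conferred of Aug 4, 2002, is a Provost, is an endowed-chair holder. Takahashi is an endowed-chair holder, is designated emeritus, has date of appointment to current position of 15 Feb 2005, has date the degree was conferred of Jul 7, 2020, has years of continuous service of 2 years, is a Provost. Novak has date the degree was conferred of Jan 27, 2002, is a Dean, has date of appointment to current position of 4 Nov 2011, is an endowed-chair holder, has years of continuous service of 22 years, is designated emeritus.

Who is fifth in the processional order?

By current position: Achebe (President); then Takahashi, Tran, Andersen, Vance and Abara (Provost); then Novak (Dean); then Romero (Department Chair); then Ibarra (Professor).
Among Takahashi, Tran, Andersen, Vance and Abara, by years of continuous service (lower first): Takahashi (2 years) before Tran and Andersen (11 years) before Vance (27 years) before Abara (33 years).
Tran and Andersen are each not designated emeritus, so the next rule applies.
Tran and Andersen both have date the degree was conferred Sep 14, 2012, so the next rule applies.
Among Tran and Andersen, by date of appointment to current position (earlier first): Tran (5 May 2007) before Andersen (22 Dec 2007).
Order: Achebe, Takahashi, Tran, Andersen, Vance, Abara, Novak, Romero, Ibarra.

Vance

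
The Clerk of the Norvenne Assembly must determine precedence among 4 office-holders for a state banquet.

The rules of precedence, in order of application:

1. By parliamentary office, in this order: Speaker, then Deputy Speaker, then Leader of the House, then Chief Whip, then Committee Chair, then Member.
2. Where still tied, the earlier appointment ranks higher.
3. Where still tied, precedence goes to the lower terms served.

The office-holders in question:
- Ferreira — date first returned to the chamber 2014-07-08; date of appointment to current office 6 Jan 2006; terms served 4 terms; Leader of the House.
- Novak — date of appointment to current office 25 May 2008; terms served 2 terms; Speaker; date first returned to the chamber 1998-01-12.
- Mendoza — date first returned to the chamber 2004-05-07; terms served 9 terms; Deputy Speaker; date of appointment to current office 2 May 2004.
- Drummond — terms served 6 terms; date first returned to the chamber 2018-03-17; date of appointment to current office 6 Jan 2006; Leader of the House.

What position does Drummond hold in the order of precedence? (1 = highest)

4

By parliamentary office: Novak (Speaker); then Mendoza (Deputy Speaker); then Ferreira and Drummond (Leader of the House).
Ferreira and Drummond both have date of appointment to current office 6 Jan 2006, so the next rule applies.
Among Ferreira and Drummond, by terms served (lower first): Ferreira (4 terms) before Drummond (6 terms).
Order: Novak, Mendoza, Ferreira, Drummond. So position 4.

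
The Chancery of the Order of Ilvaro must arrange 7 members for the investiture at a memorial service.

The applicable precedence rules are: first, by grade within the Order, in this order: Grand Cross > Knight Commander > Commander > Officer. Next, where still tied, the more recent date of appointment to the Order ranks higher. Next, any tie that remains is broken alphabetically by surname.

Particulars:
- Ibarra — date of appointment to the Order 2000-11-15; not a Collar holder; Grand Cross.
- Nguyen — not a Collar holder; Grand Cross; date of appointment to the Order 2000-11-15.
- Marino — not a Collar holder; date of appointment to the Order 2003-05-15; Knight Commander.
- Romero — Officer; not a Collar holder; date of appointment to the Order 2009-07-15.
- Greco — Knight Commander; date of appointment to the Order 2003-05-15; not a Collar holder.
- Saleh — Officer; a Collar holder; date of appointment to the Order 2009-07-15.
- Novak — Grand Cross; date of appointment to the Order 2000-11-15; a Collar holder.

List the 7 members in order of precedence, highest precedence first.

By grade within the Order: Ibarra, Nguyen and Novak (Grand Cross); then Greco and Marino (Knight Commander); then Romero and Saleh (Officer).
Ibarra, Nguyen and Novak all have date of appointment to the Order 2000-11-15, so the next rule applies.
Among Ibarra, Nguyen and Novak, alphabetically by surname: Ibarra before Nguyen before Novak.
Greco and Marino both have date of appointment to the Order 2003-05-15, so the next rule applies.
Among Greco and Marino, alphabetically by surname: Greco before Marino.
Romero and Saleh both have date of appointment to the Order 2009-07-15, so the next rule applies.
Among Romero and Saleh, alphabetically by surname: Romero before Saleh.
Full order: Ibarra, Nguyen, Novak, Greco, Marino, Romero, Saleh.

Ibarra, Nguyen, Novak, Greco, Marino, Romero, Saleh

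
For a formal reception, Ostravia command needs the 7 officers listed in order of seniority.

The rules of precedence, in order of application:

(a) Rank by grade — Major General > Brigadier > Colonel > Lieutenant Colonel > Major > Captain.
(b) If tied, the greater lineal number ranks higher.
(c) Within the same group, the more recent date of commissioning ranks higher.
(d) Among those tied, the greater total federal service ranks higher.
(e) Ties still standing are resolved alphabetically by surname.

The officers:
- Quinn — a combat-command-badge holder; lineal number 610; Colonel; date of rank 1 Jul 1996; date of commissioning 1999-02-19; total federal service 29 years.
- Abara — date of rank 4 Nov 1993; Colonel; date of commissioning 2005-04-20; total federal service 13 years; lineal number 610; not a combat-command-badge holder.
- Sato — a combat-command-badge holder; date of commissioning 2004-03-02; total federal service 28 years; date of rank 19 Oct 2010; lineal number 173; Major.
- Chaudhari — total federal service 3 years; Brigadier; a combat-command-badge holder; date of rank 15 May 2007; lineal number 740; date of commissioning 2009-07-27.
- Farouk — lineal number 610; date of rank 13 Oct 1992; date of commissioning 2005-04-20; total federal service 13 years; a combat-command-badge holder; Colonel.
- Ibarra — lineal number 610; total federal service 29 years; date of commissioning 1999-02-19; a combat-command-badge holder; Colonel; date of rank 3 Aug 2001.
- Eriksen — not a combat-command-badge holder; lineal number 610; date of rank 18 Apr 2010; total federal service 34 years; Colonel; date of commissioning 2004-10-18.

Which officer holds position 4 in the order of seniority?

By grade: Chaudhari (Brigadier); then Abara, Farouk, Eriksen, Ibarra and Quinn (Colonel); then Sato (Major).
Abara, Farouk, Eriksen, Ibarra and Quinn all have lineal number 610, so the next rule applies.
Among Abara, Farouk, Eriksen, Ibarra and Quinn, by date of commissioning (later first): Abara and Farouk (2005-04-20) before Eriksen (2004-10-18) before Ibarra and Quinn (1999-02-19).
Abara and Farouk both have total federal service 13 years, so the next rule applies.
Among Abara and Farouk, alphabetically by surname: Abara before Farouk.
Ibarra and Quinn both have total federal service 29 years, so the next rule applies.
Among Ibarra and Quinn, alphabetically by surname: Ibarra before Quinn.
Order: Chaudhari, Abara, Farouk, Eriksen, Ibarra, Quinn, Sato.

Eriksen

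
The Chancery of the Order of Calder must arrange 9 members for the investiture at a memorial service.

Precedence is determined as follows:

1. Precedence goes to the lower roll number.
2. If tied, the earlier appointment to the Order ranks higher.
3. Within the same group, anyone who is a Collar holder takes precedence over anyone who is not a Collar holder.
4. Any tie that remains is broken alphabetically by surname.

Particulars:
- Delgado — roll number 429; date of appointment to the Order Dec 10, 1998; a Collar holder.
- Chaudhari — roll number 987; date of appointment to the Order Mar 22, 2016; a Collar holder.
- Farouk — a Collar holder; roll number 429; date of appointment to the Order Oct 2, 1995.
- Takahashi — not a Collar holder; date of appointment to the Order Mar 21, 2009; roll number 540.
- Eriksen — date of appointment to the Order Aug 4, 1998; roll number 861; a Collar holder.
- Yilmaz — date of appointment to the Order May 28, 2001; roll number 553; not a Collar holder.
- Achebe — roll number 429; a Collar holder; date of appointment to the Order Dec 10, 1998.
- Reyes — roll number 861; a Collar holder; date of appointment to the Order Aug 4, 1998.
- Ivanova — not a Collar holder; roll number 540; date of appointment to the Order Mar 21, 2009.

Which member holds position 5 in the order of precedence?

Takahashi

By roll number (lower first): Farouk, Achebe and Delgado (each 429); then Ivanova and Takahashi (both 540); then Yilmaz (553); then Eriksen and Reyes (both 861); then Chaudhari (987).
Among Farouk, Achebe and Delgado, by date of appointment to the Order (earlier first): Farouk (Oct 2, 1995) before Achebe and Delgado (Dec 10, 1998).
Achebe and Delgado are each a Collar holder, so the next rule applies.
Among Achebe and Delgado, alphabetically by surname: Achebe before Delgado.
Ivanova and Takahashi both have date of appointment to the Order Mar 21, 2009, so the next rule applies.
Ivanova and Takahashi are each not a Collar holder, so the next rule applies.
Among Ivanova and Takahashi, alphabetically by surname: Ivanova before Takahashi.
Eriksen and Reyes both have date of appointment to the Order Aug 4, 1998, so the next rule applies.
Eriksen and Reyes are each a Collar holder, so the next rule applies.
Among Eriksen and Reyes, alphabetically by surname: Eriksen before Reyes.
Order: Farouk, Achebe, Delgado, Ivanova, Takahashi, Yilmaz, Eriksen, Reyes, Chaudhari.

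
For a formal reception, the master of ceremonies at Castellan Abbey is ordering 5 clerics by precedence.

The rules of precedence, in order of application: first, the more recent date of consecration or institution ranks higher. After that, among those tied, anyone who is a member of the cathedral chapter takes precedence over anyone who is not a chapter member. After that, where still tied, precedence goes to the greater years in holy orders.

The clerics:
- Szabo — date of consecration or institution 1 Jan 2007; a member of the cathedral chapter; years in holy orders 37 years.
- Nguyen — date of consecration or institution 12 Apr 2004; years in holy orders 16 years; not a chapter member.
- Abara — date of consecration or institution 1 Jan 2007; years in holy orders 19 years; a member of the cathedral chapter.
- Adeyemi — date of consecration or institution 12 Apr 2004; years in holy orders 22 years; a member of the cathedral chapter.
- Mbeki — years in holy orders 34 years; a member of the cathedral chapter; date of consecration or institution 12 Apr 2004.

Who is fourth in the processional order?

Adeyemi

By date of consecration or institution (later first): Szabo and Abara (both 1 Jan 2007); then Mbeki, Adeyemi and Nguyen (each 12 Apr 2004).
Szabo and Abara are each a member of the cathedral chapter, so the next rule applies.
Among Szabo and Abara, by years in holy orders (higher first): Szabo (37 years) before Abara (19 years).
Among Mbeki, Adeyemi and Nguyen, a member of the cathedral chapter before not a chapter member: Mbeki and Adeyemi (a member of the cathedral chapter) before Nguyen (not a chapter member).
Among Mbeki and Adeyemi, by years in holy orders (higher first): Mbeki (34 years) before Adeyemi (22 years).
Order: Szabo, Abara, Mbeki, Adeyemi, Nguyen.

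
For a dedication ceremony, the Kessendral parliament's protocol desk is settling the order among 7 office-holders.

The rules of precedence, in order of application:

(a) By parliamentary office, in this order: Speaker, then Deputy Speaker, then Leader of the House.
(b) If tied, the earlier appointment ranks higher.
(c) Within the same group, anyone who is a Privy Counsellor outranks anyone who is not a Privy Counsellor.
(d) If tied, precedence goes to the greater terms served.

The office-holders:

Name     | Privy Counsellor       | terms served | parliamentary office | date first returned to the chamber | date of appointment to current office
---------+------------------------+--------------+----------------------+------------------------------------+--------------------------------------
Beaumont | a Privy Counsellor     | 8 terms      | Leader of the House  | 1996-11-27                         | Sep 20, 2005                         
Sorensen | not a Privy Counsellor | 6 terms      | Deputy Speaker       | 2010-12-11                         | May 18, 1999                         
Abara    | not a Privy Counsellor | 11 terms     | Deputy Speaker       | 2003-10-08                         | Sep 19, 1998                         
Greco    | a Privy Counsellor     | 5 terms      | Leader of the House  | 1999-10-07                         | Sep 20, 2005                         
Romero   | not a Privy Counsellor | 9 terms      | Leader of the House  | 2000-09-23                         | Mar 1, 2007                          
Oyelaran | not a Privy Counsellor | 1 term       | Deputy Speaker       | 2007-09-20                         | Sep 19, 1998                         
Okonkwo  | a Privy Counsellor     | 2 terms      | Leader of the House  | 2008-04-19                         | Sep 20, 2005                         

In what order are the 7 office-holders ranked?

Abara, Oyelaran, Sorensen, Beaumont, Greco, Okonkwo, Romero

By parliamentary office: Abara, Oyelaran and Sorensen (Deputy Speaker); then Beaumont, Greco, Okonkwo and Romero (Leader of the House).
Among Abara, Oyelaran and Sorensen, by date of appointment to current office (earlier first): Abara and Oyelaran (Sep 19, 1998) before Sorensen (May 18, 1999).
Abara and Oyelaran are each not a Privy Counsellor, so the next rule applies.
Among Abara and Oyelaran, by terms served (higher first): Abara (11 terms) before Oyelaran (1 term).
Among Beaumont, Greco, Okonkwo and Romero, by date of appointment to current office (earlier first): Beaumont, Greco and Okonkwo (Sep 20, 2005) before Romero (Mar 1, 2007).
Beaumont, Greco and Okonkwo are each a Privy Counsellor, so the next rule applies.
Among Beaumont, Greco and Okonkwo, by terms served (higher first): Beaumont (8 terms) before Greco (5 terms) before Okonkwo (2 terms).
Full order: Abara, Oyelaran, Sorensen, Beaumont, Greco, Okonkwo, Romero.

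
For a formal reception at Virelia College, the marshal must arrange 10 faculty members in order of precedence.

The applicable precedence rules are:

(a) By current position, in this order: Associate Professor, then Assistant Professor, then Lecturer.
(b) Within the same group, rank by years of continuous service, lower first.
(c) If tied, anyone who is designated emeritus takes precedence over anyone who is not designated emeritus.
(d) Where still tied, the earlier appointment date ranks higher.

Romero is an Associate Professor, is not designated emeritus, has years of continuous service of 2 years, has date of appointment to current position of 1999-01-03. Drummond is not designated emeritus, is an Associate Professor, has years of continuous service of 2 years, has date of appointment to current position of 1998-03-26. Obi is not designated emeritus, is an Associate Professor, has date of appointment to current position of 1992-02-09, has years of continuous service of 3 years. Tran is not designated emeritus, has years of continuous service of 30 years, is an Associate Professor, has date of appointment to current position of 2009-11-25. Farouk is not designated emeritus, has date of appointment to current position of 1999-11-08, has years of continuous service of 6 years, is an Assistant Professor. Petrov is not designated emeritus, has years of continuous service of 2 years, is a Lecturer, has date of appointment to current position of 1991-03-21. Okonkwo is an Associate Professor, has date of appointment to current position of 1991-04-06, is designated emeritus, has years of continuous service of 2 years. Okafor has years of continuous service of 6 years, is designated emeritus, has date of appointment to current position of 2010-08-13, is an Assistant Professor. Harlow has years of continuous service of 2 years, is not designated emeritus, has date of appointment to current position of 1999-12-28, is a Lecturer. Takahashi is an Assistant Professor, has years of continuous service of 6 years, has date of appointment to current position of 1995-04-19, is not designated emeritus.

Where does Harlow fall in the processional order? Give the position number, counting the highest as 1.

By current position: Okonkwo, Drummond, Romero, Obi and Tran (Associate Professor); then Okafor, Takahashi and Farouk (Assistant Professor); then Petrov and Harlow (Lecturer).
Among Okonkwo, Drummond, Romero, Obi and Tran, by years of continuous service (lower first): Okonkwo, Drummond and Romero (2 years) before Obi (3 years) before Tran (30 years).
Among Okonkwo, Drummond and Romero, designated emeritus before not designated emeritus: Okonkwo (designated emeritus) before Drummond and Romero (not designated emeritus).
Among Drummond and Romero, by date of appointment to current position (earlier first): Drummond (1998-03-26) before Romero (1999-01-03).
Okafor, Takahashi and Farouk all have years of continuous service 6 years, so the next rule applies.
Among Okafor, Takahashi and Farouk, designated emeritus before not designated emeritus: Okafor (designated emeritus) before Takahashi and Farouk (not designated emeritus).
Among Takahashi and Farouk, by date of appointment to current position (earlier first): Takahashi (1995-04-19) before Farouk (1999-11-08).
Petrov and Harlow both have years of continuous service 2 years, so the next rule applies.
Petrov and Harlow are each not designated emeritus, so the next rule applies.
Among Petrov and Harlow, by date of appointment to current position (earlier first): Petrov (1991-03-21) before Harlow (1999-12-28).
Order: Okonkwo, Drummond, Romero, Obi, Tran, Okafor, Takahashi, Farouk, Petrov, Harlow. So position 10.

10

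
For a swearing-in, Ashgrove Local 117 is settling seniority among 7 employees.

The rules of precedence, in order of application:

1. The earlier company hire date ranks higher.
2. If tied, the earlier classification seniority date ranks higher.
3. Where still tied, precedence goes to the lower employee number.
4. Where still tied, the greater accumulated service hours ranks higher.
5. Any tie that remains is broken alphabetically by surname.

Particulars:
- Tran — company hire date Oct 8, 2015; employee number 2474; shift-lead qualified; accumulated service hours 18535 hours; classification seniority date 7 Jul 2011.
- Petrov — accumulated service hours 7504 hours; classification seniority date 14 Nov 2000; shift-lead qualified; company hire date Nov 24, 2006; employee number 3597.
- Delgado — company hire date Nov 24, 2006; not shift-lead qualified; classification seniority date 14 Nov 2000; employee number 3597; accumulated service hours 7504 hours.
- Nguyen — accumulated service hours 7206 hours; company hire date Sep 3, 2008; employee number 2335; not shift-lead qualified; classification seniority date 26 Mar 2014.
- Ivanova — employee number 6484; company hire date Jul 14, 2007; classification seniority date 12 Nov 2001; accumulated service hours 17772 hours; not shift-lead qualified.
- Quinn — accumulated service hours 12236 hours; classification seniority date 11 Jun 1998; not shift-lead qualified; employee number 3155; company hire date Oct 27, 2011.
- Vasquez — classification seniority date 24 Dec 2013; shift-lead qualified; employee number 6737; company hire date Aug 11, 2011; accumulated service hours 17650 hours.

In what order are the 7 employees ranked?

Delgado, Petrov, Ivanova, Nguyen, Vasquez, Quinn, Tran

By company hire date (earlier first): Delgado and Petrov (both Nov 24, 2006); then Ivanova (Jul 14, 2007); then Nguyen (Sep 3, 2008); then Vasquez (Aug 11, 2011); then Quinn (Oct 27, 2011); then Tran (Oct 8, 2015).
Delgado and Petrov both have classification seniority date 14 Nov 2000, so the next rule applies.
Delgado and Petrov both have employee number 3597, so the next rule applies.
Delgado and Petrov both have accumulated service hours 7504 hours, so the next rule applies.
Among Delgado and Petrov, alphabetically by surname: Delgado before Petrov.
Full order: Delgado, Petrov, Ivanova, Nguyen, Vasquez, Quinn, Tran.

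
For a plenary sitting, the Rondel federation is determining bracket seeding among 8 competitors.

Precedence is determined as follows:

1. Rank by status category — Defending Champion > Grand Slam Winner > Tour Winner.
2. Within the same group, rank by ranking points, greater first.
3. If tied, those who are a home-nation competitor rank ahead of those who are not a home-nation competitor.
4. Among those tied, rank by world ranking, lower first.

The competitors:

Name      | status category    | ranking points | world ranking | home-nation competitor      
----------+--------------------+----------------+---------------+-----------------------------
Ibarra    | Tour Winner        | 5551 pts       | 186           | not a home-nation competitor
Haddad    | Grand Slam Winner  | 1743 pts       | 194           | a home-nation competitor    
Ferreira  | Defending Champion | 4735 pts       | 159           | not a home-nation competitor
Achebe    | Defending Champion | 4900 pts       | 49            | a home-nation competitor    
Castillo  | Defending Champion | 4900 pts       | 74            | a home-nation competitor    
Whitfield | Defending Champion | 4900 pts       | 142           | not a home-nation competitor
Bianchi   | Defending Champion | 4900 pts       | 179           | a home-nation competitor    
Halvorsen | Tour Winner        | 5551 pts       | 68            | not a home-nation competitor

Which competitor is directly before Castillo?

By status category: Achebe, Castillo, Bianchi, Whitfield and Ferreira (Defending Champion); then Haddad (Grand Slam Winner); then Halvorsen and Ibarra (Tour Winner).
Among Achebe, Castillo, Bianchi, Whitfield and Ferreira, by ranking points (higher first): Achebe, Castillo, Bianchi and Whitfield (4900 pts) before Ferreira (4735 pts).
Among Achebe, Castillo, Bianchi and Whitfield, a home-nation competitor before not a home-nation competitor: Achebe, Castillo and Bianchi (a home-nation competitor) before Whitfield (not a home-nation competitor).
Among Achebe, Castillo and Bianchi, by world ranking (lower first): Achebe (49) before Castillo (74) before Bianchi (179).
Halvorsen and Ibarra both have ranking points 5551 pts, so the next rule applies.
Halvorsen and Ibarra are each not a home-nation competitor, so the next rule applies.
Among Halvorsen and Ibarra, by world ranking (lower first): Halvorsen (68) before Ibarra (186).
Order: Achebe, Castillo, Bianchi, Whitfield, Ferreira, Haddad, Halvorsen, Ibarra.

Achebe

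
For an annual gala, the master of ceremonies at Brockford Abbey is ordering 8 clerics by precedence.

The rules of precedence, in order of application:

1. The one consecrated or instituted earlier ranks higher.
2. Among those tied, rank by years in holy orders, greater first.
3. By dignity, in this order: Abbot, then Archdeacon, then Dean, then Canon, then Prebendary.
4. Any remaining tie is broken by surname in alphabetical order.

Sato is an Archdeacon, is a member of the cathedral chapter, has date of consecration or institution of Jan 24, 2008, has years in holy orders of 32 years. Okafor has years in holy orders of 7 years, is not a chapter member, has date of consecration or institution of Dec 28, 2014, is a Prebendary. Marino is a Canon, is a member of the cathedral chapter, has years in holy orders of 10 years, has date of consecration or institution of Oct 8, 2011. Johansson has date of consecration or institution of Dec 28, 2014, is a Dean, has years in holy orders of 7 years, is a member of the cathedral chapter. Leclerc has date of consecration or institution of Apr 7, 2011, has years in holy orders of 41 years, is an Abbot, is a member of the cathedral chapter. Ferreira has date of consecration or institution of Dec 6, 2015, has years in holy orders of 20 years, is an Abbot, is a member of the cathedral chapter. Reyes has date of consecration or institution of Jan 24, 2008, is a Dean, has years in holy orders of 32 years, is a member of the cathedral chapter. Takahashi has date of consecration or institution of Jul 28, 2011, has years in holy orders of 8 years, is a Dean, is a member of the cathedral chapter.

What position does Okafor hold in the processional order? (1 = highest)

By date of consecration or institution (earlier first): Sato and Reyes (both Jan 24, 2008); then Leclerc (Apr 7, 2011); then Takahashi (Jul 28, 2011); then Marino (Oct 8, 2011); then Johansson and Okafor (both Dec 28, 2014); then Ferreira (Dec 6, 2015).
Sato and Reyes both have years in holy orders 32 years, so the next rule applies.
Among Sato and Reyes, by dignity: Sato (Archdeacon) before Reyes (Dean).
Johansson and Okafor both have years in holy orders 7 years, so the next rule applies.
Among Johansson and Okafor, by dignity: Johansson (Dean) before Okafor (Prebendary).
Order: Sato, Reyes, Leclerc, Takahashi, Marino, Johansson, Okafor, Ferreira. So position 7.

7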